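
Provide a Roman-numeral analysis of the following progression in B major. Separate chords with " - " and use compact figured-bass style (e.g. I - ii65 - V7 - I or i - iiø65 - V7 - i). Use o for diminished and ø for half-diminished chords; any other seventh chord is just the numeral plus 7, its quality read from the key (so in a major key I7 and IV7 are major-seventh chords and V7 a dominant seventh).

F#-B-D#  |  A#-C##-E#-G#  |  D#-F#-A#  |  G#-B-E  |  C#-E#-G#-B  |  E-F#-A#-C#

F#-B-D# has root B, degree 1 in B major, so I64.
A#-C##-E#-G#: a dominant seventh chord on A#, the applied dominant of iii → V7/iii.
D#-F#-A#: root D# is the mediant; minor triad there is iii.
G#-B-E: major triad on E = scale degree 4 → IV6.
C#-E#-G#-B: a dominant seventh chord on C#, the applied dominant of V → V7/V.
E-F#-A#-C#: dominant seventh chord on F# = scale degree 5 → V42.

I64 - V7/iii - iii - IV6 - V7/V - V42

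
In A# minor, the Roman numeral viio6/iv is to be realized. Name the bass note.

E#

The applied chord viio6/iv is rooted on C##: C##-E#-G#.
The figure 6 means first inversion — the third is in the bass.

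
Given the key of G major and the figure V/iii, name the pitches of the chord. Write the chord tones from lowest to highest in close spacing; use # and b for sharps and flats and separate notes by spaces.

V/iii is a secondary dominant — the dominant triad of iii. iii in G major is B, so the applied chord's root is F#, a perfect fifth above.
Building a major triad on F# gives F#-A#-C#.

F# A# C#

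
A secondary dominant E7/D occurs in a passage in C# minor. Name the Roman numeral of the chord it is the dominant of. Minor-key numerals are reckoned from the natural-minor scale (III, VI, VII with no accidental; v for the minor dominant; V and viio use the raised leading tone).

The chord is a dominant seventh chord on E.
A dominant resolves down a perfect fifth: E → A. In C# minor, A is scale degree 6, i.e. VI.

VI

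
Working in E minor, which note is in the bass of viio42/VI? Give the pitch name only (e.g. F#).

The applied chord viio42/VI is rooted on B: B-D-F-Ab.
The figure 42 means third inversion — the seventh is in the bass.

Ab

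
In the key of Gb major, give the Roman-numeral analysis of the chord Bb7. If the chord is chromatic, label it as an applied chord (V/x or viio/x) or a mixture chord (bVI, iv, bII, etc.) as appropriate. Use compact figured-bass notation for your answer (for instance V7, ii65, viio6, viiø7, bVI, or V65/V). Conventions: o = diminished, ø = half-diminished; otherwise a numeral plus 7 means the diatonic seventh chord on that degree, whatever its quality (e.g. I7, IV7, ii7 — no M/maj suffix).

The pitches Bb-D-F-Ab form a dominant seventh chord rooted on Bb.
Bb is not a diatonic chord root with this quality in Gb major, but it lies a perfect fifth above Eb (vi), so the chord functions as an applied dominant of vi.

V7/vi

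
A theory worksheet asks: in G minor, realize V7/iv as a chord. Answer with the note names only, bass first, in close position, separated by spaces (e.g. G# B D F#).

G B D F

The slash means an applied dominant: we want the dominant of iv. In G minor, iv is C minor, and its dominant is built on G.
Building a dominant seventh chord on G gives G-B-D-F.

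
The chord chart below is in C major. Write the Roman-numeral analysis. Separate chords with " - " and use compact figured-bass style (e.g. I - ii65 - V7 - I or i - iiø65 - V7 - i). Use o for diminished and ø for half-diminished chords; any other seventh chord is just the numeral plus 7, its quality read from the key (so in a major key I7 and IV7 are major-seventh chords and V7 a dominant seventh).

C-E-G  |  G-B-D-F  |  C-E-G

I - V7 - I

C-E-G: major triad on C = scale degree 1 → I.
G-B-D-F: dominant seventh chord on G = scale degree 5 → V7.
C-E-G: root C is the tonic; major triad there is I.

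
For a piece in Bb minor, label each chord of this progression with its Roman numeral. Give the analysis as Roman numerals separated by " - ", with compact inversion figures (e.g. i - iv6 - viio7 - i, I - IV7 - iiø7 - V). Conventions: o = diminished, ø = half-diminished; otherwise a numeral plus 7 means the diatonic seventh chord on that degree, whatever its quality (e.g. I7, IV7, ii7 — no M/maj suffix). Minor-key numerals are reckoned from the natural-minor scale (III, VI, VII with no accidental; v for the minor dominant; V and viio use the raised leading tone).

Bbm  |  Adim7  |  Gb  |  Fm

i - viio7 - VI - v

Bbm: minor triad on Bb = scale degree 1 → i.
Adim7: root A is the leading tone; fully diminished seventh chord there is viio7.
Gb: root Gb is the submediant; major triad there is VI.
Fm has root F, degree 5 in Bb minor, so v.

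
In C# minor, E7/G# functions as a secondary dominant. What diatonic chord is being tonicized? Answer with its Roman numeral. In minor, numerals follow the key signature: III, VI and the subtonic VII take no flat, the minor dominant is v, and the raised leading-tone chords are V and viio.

The chord is a dominant seventh chord on E.
A dominant resolves down a perfect fifth: E → A. In C# minor, A is scale degree 6, i.e. VI.

VI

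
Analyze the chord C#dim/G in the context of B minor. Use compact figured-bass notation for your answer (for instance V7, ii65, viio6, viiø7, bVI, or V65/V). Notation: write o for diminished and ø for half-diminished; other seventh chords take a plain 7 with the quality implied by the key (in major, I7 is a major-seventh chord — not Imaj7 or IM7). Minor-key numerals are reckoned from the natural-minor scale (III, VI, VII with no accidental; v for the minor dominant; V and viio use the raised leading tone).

iio64

Stacked in thirds the chord is C#-E-G: a diminished triad on C#.
In B minor, C# is the supertonic; the diatonic diminished triad there is iio.
With G in the bass the chord is in second inversion, so the figured bass is 64.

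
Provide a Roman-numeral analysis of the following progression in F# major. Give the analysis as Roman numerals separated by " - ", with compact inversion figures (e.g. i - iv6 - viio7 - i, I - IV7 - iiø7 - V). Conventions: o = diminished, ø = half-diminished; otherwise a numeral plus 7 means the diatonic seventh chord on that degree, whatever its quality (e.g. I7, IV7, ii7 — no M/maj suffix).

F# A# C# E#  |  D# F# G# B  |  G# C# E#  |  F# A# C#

F#-A#-C#-E# has root F#, degree 1 in F# major, so I7.
D#-F#-G#-B has root G#, degree 2 in F# major, so ii43.
G#-C#-E#: root C# is the dominant; major triad there is V64.
F#-A#-C#: root F# is the tonic; major triad there is I.

I7 - ii43 - V64 - I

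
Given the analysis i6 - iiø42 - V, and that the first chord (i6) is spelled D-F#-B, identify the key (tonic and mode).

The chord Bm/D is a minor triad rooted on B; its label is i6.
If B is scale degree 1 and the mode makes that degree carry a minor triad, the tonic is B and the mode is minor.

B minor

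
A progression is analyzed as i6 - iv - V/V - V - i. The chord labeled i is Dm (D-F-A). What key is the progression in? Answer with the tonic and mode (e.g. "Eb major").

D minor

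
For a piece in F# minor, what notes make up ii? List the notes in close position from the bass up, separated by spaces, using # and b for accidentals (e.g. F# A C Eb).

G# B D#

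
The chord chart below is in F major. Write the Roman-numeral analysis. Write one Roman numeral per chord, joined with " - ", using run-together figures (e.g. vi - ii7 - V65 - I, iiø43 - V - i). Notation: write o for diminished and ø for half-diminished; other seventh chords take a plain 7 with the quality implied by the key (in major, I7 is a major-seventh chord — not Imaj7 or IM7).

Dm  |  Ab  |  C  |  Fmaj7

vi - bIII - V - I7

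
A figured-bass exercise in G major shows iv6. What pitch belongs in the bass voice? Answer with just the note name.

Eb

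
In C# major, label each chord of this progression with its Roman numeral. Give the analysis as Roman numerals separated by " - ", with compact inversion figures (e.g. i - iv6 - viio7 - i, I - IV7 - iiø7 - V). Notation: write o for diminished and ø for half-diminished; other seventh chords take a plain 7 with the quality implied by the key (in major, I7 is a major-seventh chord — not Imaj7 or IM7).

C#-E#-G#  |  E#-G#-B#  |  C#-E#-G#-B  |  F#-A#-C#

C#-E#-G#: root C# is the tonic; major triad there is I.
E#-G#-B# has root E#, degree 3 in C# major, so iii.
C#-E#-G#-B: chromatic; C# is V of IV, so V7/IV.
F#-A#-C# has root F#, degree 4 in C# major, so IV.

I - iii - V7/IV - IV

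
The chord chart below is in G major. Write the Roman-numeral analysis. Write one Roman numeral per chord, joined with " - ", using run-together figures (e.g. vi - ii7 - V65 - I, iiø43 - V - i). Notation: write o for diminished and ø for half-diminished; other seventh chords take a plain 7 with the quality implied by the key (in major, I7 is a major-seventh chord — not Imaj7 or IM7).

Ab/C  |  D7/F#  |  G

bII6 - V65 - I

Ab/C: Ab with this quality isn't in the key; a major triad on b2 is the Neapolitan sixth, bII6 (third, C, in the bass — hence the 6).
D7/F#: dominant seventh chord on D = scale degree 5 → V65.
G: major triad on G = scale degree 1 → I.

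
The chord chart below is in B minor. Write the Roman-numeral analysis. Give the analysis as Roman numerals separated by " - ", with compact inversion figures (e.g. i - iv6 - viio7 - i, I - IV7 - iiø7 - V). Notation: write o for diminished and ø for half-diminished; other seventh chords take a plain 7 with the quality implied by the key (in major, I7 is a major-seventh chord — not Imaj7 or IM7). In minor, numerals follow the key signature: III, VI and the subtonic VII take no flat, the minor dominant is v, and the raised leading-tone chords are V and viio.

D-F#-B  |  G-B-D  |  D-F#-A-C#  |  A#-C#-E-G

D-F#-B has root B, degree 1 in B minor, so i6.
G-B-D: major triad on G = scale degree 6 → VI.
D-F#-A-C#: major seventh chord on D = scale degree 3 → III7.
A#-C#-E-G: fully diminished seventh chord on A# = scale degree 7 → viio7.

i6 - VI - III7 - viio7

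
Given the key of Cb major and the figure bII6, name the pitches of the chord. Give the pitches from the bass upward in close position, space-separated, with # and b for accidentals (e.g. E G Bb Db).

Scale degree 2 in Cb major is Db; lowering it a half step gives Dbb. bII6 is the Neapolitan sixth — a major triad on the lowered second degree, here in its customary first inversion.
So the chord is Dbb-Fb-Abb, a major triad.
With the 6 figure the chord is in first inversion; from the bass Fb upward in close position it reads Fb-Abb-Dbb.

Fb Abb Dbb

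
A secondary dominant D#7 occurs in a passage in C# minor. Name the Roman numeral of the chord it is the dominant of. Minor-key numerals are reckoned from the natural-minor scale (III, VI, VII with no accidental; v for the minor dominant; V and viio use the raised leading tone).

V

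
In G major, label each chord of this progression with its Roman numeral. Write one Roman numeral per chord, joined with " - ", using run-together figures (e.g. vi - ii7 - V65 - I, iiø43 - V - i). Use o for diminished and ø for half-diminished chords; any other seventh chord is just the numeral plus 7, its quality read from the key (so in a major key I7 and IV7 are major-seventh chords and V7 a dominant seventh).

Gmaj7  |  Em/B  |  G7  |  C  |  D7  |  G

I7 - vi64 - V7/IV - IV - V7 - I

Gmaj7: root G is the tonic; major seventh chord there is I7.
Em/B: minor triad on E = scale degree 6 → vi64.
G7: a dominant seventh chord on G, the applied dominant of IV → V7/IV.
C: major triad on C = scale degree 4 → IV.
D7: root D is the dominant; dominant seventh chord there is V7.
G: major triad on G = scale degree 1 → I.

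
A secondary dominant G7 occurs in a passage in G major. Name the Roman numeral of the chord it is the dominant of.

IV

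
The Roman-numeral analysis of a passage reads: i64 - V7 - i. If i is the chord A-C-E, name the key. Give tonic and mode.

The anchor chord is a minor triad on A, labeled i.
If A is scale degree 1 and the mode makes that degree carry a minor triad, the tonic is A and the mode is minor.

A minor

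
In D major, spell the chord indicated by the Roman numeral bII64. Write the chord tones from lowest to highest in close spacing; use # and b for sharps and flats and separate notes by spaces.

Bb Eb G

bII64 is the Neapolitan chord — a major triad on the lowered second degree. In D major that root is Eb.
So the chord is Eb-G-Bb.
With the 64 figure the chord is in second inversion; from the bass Bb upward in close position it reads Bb-Eb-G.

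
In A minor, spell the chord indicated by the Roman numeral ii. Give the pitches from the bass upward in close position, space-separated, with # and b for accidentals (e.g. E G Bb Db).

ii is the minor supertonic, borrowed from the parallel major (the Dorian ii). In A minor that root is B.
So the chord is B-D-F#, a minor triad.

B D F#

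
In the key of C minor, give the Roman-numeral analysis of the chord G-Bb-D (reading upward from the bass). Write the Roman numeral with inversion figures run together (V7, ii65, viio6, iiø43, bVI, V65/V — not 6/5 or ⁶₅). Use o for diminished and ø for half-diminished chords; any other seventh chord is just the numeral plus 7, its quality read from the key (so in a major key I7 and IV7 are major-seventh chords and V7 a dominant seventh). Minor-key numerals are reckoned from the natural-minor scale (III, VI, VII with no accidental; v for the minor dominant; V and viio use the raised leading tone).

v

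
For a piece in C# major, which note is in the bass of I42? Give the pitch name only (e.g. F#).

B#

I in C# major has root C#; the chord is C#-E#-G#-B#.
The figure 42 means third inversion — the seventh is in the bass.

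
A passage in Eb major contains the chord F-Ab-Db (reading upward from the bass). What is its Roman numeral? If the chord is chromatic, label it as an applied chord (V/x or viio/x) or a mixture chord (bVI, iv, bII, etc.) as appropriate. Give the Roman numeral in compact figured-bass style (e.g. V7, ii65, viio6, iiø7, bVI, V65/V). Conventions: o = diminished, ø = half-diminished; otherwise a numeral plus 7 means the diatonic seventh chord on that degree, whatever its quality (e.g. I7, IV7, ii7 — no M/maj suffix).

Stacked in thirds the chord is Db-F-Ab: a major triad on Db.
Db is the lowered seventh degree of Eb major (diatonic 7 would be D). This is a major triad on the lowered seventh degree (the subtonic), borrowed from the parallel minor.
With F in the bass the chord is in first inversion, so the figured bass is 6.

bVII6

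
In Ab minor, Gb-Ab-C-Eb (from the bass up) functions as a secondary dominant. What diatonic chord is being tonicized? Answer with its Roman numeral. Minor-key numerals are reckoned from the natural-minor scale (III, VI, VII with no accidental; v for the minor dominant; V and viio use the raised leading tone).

iv

The chord is a dominant seventh chord on Ab.
A dominant resolves down a perfect fifth: Ab → Db. In Ab minor, Db is scale degree 4, i.e. iv.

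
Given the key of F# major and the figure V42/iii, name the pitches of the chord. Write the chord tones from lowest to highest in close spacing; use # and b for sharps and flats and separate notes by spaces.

V42/iii is a secondary dominant — the dominant seventh of iii. iii in F# major is A#, so the applied chord's root is E#, a perfect fifth above.
Building a dominant seventh chord on E# gives E#-G##-B#-D#.
The figured bass 42 indicates third inversion, placing the seventh (D#) in the bass: D#-E#-G##-B#.

D# E# G## B#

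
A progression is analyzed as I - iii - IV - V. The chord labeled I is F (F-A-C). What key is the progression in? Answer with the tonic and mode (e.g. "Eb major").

F major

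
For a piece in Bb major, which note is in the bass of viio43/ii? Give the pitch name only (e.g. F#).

The applied chord viio43/ii is rooted on B: B-D-F-Ab.
The figure 43 means second inversion — the fifth is in the bass.

F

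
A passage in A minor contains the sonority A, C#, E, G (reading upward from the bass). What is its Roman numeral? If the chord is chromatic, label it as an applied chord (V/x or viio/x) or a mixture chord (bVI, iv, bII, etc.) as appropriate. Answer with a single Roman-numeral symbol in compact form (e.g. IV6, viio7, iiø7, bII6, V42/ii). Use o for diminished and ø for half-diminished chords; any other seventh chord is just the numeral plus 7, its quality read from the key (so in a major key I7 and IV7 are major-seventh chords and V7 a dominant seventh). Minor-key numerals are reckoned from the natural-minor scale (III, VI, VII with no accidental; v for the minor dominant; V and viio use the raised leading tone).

The pitches A-C#-E-G form a dominant seventh chord rooted on A.
A is not a diatonic chord root with this quality in A minor, but it lies a perfect fifth above D (iv), so the chord functions as an applied dominant of iv.

V7/iv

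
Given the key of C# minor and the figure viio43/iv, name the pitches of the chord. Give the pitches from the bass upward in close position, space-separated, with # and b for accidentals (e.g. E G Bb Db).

The slash marks an applied leading-tone chord: viio of iv. In C# minor, iv is F#, so the leading tone to it is E#, a half step below.
Building a fully diminished seventh chord on E# gives E#-G#-B-D.
With the 43 figure the chord is in second inversion; from the bass B upward in close position it reads B-D-E#-G#.

B D E# G#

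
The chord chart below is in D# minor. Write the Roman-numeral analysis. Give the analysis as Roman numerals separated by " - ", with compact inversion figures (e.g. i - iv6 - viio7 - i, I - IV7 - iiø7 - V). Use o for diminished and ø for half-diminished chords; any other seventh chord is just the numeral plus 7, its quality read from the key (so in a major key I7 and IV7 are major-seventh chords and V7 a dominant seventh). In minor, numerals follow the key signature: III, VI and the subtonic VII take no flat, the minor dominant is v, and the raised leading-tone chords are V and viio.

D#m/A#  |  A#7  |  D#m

i64 - V7 - i

D#m/A# has root D#, degree 1 in D# minor, so i64.
A#7: root A# is the dominant; dominant seventh chord there is V7.
D#m: root D# is the tonic; minor triad there is i.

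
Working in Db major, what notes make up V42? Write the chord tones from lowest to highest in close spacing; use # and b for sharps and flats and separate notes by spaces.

Gb Ab C Eb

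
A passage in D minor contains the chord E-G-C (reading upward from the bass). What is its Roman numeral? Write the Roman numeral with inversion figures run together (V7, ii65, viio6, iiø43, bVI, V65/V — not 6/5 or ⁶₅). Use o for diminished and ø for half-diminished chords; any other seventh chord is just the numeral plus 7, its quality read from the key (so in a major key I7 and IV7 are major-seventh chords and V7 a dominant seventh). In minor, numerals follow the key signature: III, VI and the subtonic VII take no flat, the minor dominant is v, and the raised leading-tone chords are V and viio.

The pitches C-E-G form a major triad rooted on C.
C is scale degree 7 in D minor, and a major triad on that degree is written VII.
With E in the bass the chord is in first inversion, so the figured bass is 6.

VII6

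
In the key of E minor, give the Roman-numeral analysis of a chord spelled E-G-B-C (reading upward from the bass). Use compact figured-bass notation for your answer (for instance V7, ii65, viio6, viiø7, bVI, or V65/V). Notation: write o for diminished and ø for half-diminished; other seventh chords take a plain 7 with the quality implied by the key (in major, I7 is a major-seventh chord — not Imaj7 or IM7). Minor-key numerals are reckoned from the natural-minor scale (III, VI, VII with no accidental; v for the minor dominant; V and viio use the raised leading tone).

The pitches C-E-G-B form a major seventh chord rooted on C.
In E minor, C is the submediant; the diatonic major seventh chord there is VI7.
With E in the bass the chord is in first inversion, so the figured bass is 65.

VI65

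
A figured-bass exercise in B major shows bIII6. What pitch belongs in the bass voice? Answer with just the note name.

F#

bIII in B major has root D; the chord is D-F#-A.
The figure 6 means first inversion — the third is in the bass.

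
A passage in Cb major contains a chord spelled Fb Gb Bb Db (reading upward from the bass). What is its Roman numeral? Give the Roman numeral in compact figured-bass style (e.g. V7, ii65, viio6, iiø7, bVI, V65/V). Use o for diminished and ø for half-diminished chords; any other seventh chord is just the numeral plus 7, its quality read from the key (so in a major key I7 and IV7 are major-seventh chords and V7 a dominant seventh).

V42

Stacked in thirds the chord is Gb-Bb-Db-Fb: a dominant seventh chord on Gb.
Gb is scale degree 5 in Cb major, and a dominant seventh chord on that degree is written V7.
With Fb in the bass the chord is in third inversion, so the figured bass is 42.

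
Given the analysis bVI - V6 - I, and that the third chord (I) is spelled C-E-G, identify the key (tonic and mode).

C major

The anchor chord is a major triad on C, labeled I.
If C is scale degree 1 and the mode makes that degree carry a major triad, the tonic is C and the mode is major.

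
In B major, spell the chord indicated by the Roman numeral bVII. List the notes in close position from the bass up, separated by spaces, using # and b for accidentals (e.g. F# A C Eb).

A C# E

bVII is a major triad on the lowered seventh degree (the subtonic), borrowed from the parallel minor. In B major that root is A.
So the chord is A-C#-E.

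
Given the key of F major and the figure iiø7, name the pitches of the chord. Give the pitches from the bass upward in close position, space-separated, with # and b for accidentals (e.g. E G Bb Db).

Scale degree 2 in F major is G; here the chord built on it is altered to a half-diminished seventh chord. iiø7 is the half-diminished supertonic seventh, borrowed from the parallel minor.
So the chord is G-Bb-Db-F.

G Bb Db F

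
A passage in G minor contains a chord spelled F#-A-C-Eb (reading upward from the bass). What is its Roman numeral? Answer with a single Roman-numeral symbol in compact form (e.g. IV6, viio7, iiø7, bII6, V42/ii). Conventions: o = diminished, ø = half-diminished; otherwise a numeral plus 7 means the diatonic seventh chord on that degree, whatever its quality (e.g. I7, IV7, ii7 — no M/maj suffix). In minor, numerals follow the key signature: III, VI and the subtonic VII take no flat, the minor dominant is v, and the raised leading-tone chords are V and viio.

viio7

Stacked in thirds the chord is F#-A-C-Eb: a fully diminished seventh chord on F#.
In G minor, F# is the leading tone; the diatonic fully diminished seventh chord there is viio7.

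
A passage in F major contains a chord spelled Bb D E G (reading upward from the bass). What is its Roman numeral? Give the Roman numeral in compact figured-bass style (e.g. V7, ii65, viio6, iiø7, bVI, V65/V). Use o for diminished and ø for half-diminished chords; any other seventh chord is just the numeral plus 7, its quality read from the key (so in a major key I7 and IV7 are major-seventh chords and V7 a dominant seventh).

The pitches E-G-Bb-D form a half-diminished seventh chord rooted on E.
E is scale degree 7 in F major, and a half-diminished seventh chord on that degree is written viiø7.
With Bb in the bass the chord is in second inversion, so the figured bass is 43.

viiø43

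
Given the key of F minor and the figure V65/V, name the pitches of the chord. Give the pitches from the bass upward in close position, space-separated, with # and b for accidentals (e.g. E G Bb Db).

B D F G

V65/V is a secondary dominant — the dominant seventh of V. V in F minor is C, so the applied chord's root is G, a perfect fifth above.
Building a dominant seventh chord on G gives G-B-D-F.
With the 65 figure the chord is in first inversion; from the bass B upward in close position it reads B-D-F-G.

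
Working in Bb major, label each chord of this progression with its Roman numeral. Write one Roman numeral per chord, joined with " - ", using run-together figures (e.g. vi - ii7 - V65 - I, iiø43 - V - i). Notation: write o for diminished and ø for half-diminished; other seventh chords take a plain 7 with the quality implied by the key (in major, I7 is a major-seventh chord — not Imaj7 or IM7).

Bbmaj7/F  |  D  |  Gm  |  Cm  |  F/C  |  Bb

Bbmaj7/F: major seventh chord on Bb = scale degree 1 → I43.
D: chromatic; D is V of vi, so V/vi.
Gm: root G is the submediant; minor triad there is vi.
Cm: minor triad on C = scale degree 2 → ii.
F/C: root F is the dominant; major triad there is V64.
Bb: major triad on Bb = scale degree 1 → I.

I43 - V/vi - vi - ii - V64 - I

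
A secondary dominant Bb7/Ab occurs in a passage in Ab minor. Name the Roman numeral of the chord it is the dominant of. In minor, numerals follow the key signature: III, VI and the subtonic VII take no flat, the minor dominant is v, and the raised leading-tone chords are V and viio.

The chord is a dominant seventh chord on Bb.
A dominant resolves down a perfect fifth: Bb → Eb. In Ab minor, Eb is scale degree 5, i.e. V.

V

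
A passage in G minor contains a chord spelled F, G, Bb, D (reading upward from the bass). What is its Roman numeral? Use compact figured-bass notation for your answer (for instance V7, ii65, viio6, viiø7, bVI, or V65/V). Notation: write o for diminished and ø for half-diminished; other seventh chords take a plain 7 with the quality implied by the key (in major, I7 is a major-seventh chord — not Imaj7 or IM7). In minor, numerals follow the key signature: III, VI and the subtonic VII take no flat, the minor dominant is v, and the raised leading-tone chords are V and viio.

i42

Stacked in thirds the chord is G-Bb-D-F: a minor seventh chord on G.
In G minor, G is the tonic; the diatonic minor seventh chord there is i7.
With F in the bass the chord is in third inversion, so the figured bass is 42.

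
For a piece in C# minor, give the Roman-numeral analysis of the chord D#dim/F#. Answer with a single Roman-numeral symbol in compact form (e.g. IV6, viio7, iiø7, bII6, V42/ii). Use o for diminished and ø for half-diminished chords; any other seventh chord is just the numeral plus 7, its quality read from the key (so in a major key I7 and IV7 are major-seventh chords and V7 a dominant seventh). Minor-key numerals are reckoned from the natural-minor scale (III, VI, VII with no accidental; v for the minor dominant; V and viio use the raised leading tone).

iio6

The pitches D#-F#-A form a diminished triad rooted on D#.
In C# minor, D# is the supertonic; the diatonic diminished triad there is iio.
With F# in the bass the chord is in first inversion, so the figured bass is 6.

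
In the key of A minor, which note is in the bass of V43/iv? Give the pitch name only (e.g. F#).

E

The applied chord V43/iv is rooted on A: A-C#-E-G.
The figure 43 means second inversion — the fifth is in the bass.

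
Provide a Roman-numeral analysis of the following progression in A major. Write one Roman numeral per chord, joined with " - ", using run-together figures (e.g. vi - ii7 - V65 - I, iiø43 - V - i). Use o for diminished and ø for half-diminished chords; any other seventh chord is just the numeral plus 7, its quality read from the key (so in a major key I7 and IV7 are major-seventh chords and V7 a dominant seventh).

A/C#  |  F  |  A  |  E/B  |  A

A/C#: major triad on A = scale degree 1 → I6.
F is non-diatonic — bVI, a mixture chord from A minor.
A has root A, degree 1 in A major, so I.
E/B: major triad on E = scale degree 5 → V64.
A: major triad on A = scale degree 1 → I.

I6 - bVI - I - V64 - I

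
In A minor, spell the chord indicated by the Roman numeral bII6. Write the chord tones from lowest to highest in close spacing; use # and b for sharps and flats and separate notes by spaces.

D F Bb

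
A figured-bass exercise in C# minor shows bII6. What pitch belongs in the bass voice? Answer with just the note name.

bII in C# minor has root D; the chord is D-F#-A.
The figure 6 means first inversion — the third is in the bass.

F#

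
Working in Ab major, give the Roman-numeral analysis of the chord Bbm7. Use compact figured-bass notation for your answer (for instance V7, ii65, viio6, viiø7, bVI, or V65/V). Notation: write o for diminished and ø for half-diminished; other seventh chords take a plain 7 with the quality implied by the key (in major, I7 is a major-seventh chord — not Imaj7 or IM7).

The pitches Bb-Db-F-Ab form a minor seventh chord rooted on Bb.
In Ab major, Bb is the supertonic; the diatonic minor seventh chord there is ii7.

ii7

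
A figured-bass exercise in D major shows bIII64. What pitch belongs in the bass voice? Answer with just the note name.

bIII in D major has root F; the chord is F-A-C.
The figure 64 means second inversion — the fifth is in the bass.

C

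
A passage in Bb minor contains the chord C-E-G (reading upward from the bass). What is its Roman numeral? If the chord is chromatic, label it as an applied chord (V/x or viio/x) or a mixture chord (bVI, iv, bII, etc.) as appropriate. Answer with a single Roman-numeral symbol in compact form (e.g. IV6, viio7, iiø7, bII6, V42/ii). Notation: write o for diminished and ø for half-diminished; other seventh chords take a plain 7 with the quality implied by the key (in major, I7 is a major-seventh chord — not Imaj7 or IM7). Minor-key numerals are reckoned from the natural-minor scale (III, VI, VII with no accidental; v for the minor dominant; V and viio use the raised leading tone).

The pitches C-E-G form a major triad rooted on C.
C is not a diatonic chord root with this quality in Bb minor, but it lies a perfect fifth above F (V), so the chord functions as an applied dominant of V.

V/V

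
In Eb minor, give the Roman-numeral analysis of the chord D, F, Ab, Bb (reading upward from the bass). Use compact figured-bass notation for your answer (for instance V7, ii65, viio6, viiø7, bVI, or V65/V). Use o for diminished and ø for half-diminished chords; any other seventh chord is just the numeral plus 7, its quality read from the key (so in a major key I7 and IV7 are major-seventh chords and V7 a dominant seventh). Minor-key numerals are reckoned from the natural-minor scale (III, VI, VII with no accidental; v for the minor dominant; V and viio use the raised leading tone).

The pitches Bb-D-F-Ab form a dominant seventh chord rooted on Bb.
In Eb minor, Bb is the dominant; the diatonic dominant seventh chord there is V7.
With D in the bass the chord is in first inversion, so the figured bass is 65.

V65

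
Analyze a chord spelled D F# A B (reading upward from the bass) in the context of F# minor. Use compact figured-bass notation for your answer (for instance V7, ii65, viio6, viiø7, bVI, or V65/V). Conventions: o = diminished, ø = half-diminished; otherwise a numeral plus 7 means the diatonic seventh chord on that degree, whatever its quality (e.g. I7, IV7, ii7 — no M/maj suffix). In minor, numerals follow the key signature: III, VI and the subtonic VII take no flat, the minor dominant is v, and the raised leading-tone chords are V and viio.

iv65

Stacked in thirds the chord is B-D-F#-A: a minor seventh chord on B.
In F# minor, B is the subdominant; the diatonic minor seventh chord there is iv7.
With D in the bass the chord is in first inversion, so the figured bass is 65.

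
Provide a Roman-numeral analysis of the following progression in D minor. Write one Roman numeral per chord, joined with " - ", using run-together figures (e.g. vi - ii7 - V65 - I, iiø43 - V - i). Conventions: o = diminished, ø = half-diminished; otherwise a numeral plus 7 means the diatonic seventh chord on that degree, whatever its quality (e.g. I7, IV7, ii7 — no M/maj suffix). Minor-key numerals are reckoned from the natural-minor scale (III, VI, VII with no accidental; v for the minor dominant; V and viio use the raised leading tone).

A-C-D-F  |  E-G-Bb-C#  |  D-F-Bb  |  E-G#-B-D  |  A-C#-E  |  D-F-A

i43 - viio65 - VI6 - V7/V - V - i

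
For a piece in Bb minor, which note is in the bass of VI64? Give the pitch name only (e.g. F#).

Db

VI in Bb minor has root Gb; the chord is Gb-Bb-Db.
The figure 64 means second inversion — the fifth is in the bass.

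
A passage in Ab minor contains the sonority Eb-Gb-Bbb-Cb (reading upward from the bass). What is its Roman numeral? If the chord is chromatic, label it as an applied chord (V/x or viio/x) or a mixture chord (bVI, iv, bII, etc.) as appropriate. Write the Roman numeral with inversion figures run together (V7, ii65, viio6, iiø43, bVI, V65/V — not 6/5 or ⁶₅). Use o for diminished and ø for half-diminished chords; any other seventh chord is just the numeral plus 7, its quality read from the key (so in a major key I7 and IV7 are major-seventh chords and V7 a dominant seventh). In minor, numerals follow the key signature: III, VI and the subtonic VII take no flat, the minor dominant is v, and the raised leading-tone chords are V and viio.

V65/VI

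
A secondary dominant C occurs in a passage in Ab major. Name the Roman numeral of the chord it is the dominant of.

vi

The chord is a major triad on C.
A dominant resolves down a perfect fifth: C → F. In Ab major, F is scale degree 6, i.e. vi.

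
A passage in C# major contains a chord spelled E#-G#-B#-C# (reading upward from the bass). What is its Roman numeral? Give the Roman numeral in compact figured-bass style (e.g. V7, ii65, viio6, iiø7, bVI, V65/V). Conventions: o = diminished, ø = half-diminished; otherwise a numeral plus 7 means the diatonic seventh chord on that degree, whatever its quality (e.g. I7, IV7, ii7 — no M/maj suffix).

I65

Stacked in thirds the chord is C#-E#-G#-B#: a major seventh chord on C#.
In C# major, C# is the tonic; the diatonic major seventh chord there is I7.
With E# in the bass the chord is in first inversion, so the figured bass is 65.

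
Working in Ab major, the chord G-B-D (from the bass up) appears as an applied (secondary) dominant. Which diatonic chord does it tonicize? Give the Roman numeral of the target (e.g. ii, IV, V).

The chord is a major triad on G.
A dominant resolves down a perfect fifth: G → C. In Ab major, C is scale degree 3, i.e. iii.

iii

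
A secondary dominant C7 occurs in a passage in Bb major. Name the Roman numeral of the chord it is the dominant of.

The chord is a dominant seventh chord on C.
A dominant resolves down a perfect fifth: C → F. In Bb major, F is scale degree 5, i.e. V.

V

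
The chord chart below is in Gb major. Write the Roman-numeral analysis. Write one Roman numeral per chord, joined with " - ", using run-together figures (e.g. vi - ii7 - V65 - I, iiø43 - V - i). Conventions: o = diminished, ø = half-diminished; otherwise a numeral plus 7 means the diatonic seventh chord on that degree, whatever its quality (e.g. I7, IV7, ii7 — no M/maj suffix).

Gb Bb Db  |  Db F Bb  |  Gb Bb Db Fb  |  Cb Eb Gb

I - iii6 - V7/IV - IV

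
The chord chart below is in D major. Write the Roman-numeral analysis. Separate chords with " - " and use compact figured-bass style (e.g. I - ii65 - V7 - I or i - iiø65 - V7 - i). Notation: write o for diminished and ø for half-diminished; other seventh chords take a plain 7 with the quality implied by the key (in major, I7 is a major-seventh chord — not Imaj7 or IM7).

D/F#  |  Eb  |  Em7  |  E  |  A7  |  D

D/F# has root D, degree 1 in D major, so I6.
Eb: Eb with this quality isn't in the key; a major triad on b2 is the Neapolitan chord, bII.
Em7: root E is the supertonic; minor seventh chord there is ii7.
E is the secondary dominant of V (major triad on E): V/V.
A7: root A is the dominant; dominant seventh chord there is V7.
D: major triad on D = scale degree 1 → I.

I6 - bII - ii7 - V/V - V7 - I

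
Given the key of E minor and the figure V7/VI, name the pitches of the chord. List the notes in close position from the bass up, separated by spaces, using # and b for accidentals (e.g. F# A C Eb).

G B D F

V7/VI is a secondary dominant — the dominant seventh of VI. VI in E minor is C, so the applied chord's root is G, a perfect fifth above.
Building a dominant seventh chord on G gives G-B-D-F.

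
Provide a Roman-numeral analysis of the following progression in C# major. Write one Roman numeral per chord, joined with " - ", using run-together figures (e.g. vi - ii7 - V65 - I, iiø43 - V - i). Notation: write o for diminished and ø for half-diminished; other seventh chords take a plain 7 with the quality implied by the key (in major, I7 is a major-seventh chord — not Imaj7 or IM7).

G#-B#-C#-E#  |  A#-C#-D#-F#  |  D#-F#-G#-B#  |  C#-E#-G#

I43 - ii43 - V43 - I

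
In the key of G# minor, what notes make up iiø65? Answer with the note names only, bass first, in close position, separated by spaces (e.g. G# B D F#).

The numeral's case and figure indicate a half-diminished seventh chord. In G# minor its root, scale degree 2, is A#.
That chord is spelled A#-C#-E-G#.
The figured bass 65 indicates first inversion, placing the third (C#) in the bass: C#-E-G#-A#.

C# E G# A#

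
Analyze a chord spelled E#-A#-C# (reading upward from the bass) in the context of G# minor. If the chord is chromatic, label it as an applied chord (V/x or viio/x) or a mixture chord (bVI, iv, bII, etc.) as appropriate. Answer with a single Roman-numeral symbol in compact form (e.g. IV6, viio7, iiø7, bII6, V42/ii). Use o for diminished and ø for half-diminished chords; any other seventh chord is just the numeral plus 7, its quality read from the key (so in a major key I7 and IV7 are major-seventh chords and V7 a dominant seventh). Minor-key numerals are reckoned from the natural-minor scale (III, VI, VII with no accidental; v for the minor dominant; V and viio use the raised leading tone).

ii64

The pitches A#-C#-E# form a minor triad rooted on A#.
A# is the second degree of G# minor. This is the minor supertonic, borrowed from the parallel major (the Dorian ii).
With E# in the bass the chord is in second inversion, so the figured bass is 64.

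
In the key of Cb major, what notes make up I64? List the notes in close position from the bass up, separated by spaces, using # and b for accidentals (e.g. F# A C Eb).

Gb Cb Eb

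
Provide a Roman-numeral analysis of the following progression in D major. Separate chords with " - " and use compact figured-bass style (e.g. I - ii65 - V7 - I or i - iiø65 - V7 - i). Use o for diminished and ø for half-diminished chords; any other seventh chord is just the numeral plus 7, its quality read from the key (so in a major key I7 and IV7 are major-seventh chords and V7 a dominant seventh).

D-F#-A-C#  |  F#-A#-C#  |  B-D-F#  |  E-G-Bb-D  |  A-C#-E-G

D-F#-A-C# has root D, degree 1 in D major, so I7.
F#-A#-C#: a major triad on F#, the applied dominant of vi → V/vi.
B-D-F# has root B, degree 6 in D major, so vi.
E-G-Bb-D: half-diminished seventh chord on E — chromatic; iiø7 (borrowed from the parallel minor).
A-C#-E-G: root A is the dominant; dominant seventh chord there is V7.

I7 - V/vi - vi - iiø7 - V7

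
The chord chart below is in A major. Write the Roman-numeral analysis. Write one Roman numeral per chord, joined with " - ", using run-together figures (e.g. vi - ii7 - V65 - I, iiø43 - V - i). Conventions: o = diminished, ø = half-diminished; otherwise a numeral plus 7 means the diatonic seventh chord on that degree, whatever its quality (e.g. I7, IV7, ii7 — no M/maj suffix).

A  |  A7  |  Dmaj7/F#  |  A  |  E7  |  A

A: major triad on A = scale degree 1 → I.
A7: a dominant seventh chord on A, the applied dominant of IV → V7/IV.
Dmaj7/F# has root D, degree 4 in A major, so IV65.
A: major triad on A = scale degree 1 → I.
E7: root E is the dominant; dominant seventh chord there is V7.
A: root A is the tonic; major triad there is I.

I - V7/IV - IV65 - I - V7 - I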